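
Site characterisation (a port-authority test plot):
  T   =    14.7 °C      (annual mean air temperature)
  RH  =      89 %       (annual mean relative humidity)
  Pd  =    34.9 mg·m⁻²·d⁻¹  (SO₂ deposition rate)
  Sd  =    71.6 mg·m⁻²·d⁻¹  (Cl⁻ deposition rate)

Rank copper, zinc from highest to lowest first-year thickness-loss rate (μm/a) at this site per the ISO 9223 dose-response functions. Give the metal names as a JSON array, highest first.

copper: temperature factor f = -0.080·(4.7) = -0.3760
  SO₂ term: 0.0053·34.9^0.26·exp(0.059·89-0.3760) = 1.748
  Cl⁻ term: 0.01025·71.6^0.27·exp(0.036·89+0.049·14.7) = 1.644
  sum: 1.748 + 1.644 → r_corr = 3.392 μm/a
zinc: temperature factor f = -0.071·(4.7) = -0.3337
  SO₂ term: 0.0129·34.9^0.44·exp(0.046·89-0.3337) = 2.646
  Sd branch = 0.0175·Sd^0.57·e^(0.008·RH+0.085·T) = 1.42 μm/a
  r_corr = 2.646 + 1.42 = 4.065 μm/a
Ordering by μm/a: zinc (4.07) > copper (3.39)

["zinc", "copper"]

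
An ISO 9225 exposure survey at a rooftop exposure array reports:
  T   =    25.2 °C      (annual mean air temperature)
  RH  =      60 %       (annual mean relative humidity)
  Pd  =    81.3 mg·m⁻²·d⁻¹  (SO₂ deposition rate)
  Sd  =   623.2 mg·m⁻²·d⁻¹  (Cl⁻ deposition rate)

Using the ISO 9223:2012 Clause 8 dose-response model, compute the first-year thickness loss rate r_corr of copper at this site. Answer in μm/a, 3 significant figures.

copper: T>10 °C ⇒ hinge -0.080·(25.2−10) = -1.2160
  Pd branch = 0.0053·Pd^0.26·e^(0.059·RH+f) = 0.1699 μm/a
  Sd branch = 0.01025·Sd^0.27·e^(0.036·RH+0.049·T) = 1.736 μm/a
  sum: 0.1699 + 1.736 → r_corr = 1.906 μm/a

r_corr = 1.91 μm/a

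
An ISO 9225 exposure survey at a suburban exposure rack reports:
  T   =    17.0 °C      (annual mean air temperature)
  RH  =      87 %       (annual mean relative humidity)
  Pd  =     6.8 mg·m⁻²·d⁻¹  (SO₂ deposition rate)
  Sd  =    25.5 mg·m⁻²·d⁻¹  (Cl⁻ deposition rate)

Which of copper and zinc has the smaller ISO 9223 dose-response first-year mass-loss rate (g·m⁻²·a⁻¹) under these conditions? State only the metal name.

zinc

copper: f(T) = -0.080·(T−10) [T>10 °C] = -0.5600
  Pd branch = 0.0053·Pd^0.26·e^(0.059·RH+f) = 0.8448 μm/a
  Sd branch = 0.01025·Sd^0.27·e^(0.036·RH+0.049·T) = 1.296 μm/a
  sum: 0.8448 + 1.296 → r_corr = 2.14 μm/a
  mass loss = 2.14 μm/a × 8.96 g/cm³ = 19.18 g·m⁻²·a⁻¹
zinc: T>10 °C ⇒ hinge -0.071·(17.0−10) = -0.4970
  Pd branch = 0.0129·Pd^0.44·e^(0.046·RH+f) = 0.9979 μm/a
  Sd branch = 0.0175·Sd^0.57·e^(0.008·RH+0.085·T) = 0.9432 μm/a
  r_corr = 0.9979 + 0.9432 = 1.941 μm/a
  mass loss = 1.941 μm/a × 7.14 g/cm³ = 13.86 g·m⁻²·a⁻¹
Ordering by g·m⁻²·a⁻¹: copper (19.2) > zinc (13.9)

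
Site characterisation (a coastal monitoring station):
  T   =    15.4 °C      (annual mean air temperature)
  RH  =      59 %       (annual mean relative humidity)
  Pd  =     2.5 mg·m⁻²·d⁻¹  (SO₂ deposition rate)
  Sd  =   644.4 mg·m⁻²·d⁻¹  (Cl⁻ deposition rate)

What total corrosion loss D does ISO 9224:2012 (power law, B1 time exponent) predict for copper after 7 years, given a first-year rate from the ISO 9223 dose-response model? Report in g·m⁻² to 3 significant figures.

copper: f(T) = -0.080·(T−10) [T>10 °C] = -0.4320
  sulphur-dioxide contribution → 0.1419 μm/a
  chloride contribution → 1.046 μm/a
  total first-year rate 1.187 μm/a
Power-law: D(7) = r_corr · 7^0.667
  D(7) = 1.187 × 7^0.667 = 1.187 × 3.662 = 4.348 μm
  Mass loss = 4.348 μm × 8.96 g/cm³ = 38.96 g·m⁻²

D(7) = 39.0 g·m⁻²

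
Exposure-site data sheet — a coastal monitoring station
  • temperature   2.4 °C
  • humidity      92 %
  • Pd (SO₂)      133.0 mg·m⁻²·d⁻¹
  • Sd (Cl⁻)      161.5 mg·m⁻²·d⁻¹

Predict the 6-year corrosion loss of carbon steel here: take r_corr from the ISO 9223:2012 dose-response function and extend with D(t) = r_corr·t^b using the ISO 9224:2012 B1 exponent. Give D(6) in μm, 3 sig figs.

D(6) = 255 μm

carbon steel: temperature factor f = +0.150·(-7.6) = -1.1400
  Pd branch = 1.77·Pd^0.52·e^(0.02·RH+f) = 45.33 μm/a
  Sd branch = 0.102·Sd^0.62·e^(0.033·RH+0.04·T) = 54.69 μm/a
  sum: 45.33 + 54.69 → r_corr = 100 μm/a
ISO 9224: D(t) = r_corr · t^b with b = 0.523 (carbon steel, B1)
  D(6) = 100 × 6^0.523 = 100 × 2.553 = 255.3 μm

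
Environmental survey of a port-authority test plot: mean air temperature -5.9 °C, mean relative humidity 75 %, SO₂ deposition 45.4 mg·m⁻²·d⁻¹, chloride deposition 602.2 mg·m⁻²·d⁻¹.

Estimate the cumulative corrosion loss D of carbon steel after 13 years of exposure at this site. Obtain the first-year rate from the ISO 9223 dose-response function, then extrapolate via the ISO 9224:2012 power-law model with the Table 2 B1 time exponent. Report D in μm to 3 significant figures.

carbon steel: f(T) = +0.150·(T−10) [T≤10 °C] = -2.3850
  SO₂ term: 1.77·45.4^0.52·exp(0.02·75-2.3850) = 5.312
  Sd branch = 0.102·Sd^0.62·e^(0.033·RH+0.04·T) = 50.63 μm/a
  r_corr = 5.312 + 50.63 = 55.94 μm/a
ISO 9224: D(t) = r_corr · t^b with b = 0.523 (carbon steel, B1)
  D(13) = 55.94 × 13^0.523 = 55.94 × 3.825 = 214 μm

D(13) = 214 μm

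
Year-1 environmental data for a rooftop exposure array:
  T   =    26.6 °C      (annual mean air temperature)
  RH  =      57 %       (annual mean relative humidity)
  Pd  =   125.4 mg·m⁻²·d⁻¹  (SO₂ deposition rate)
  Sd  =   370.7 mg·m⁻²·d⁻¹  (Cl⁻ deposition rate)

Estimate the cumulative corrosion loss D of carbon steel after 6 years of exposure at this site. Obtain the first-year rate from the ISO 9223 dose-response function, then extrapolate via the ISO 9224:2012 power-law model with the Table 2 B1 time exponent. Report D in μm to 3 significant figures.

carbon steel: temperature factor f = -0.054·(16.6) = -0.8964
  SO₂ term: 1.77·125.4^0.52·exp(0.02·57-0.8964) = 27.85
  Cl⁻ term: 0.102·370.7^0.62·exp(0.033·57+0.04·26.6) = 75.93
  sum: 27.85 + 75.93 → r_corr = 103.8 μm/a
Power-law: D(6) = r_corr · 6^0.523
  D(6) = 103.8 × 6^0.523 = 103.8 × 2.553 = 264.9 μm

D(6) = 265 μm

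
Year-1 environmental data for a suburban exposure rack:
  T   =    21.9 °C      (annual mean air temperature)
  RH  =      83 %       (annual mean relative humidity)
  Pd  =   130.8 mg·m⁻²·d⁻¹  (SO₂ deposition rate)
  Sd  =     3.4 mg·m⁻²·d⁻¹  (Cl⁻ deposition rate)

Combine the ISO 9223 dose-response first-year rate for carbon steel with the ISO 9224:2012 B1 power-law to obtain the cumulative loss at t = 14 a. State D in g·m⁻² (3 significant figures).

D(14) = 2.18e+03 g·m⁻²

carbon steel: temperature factor f = -0.054·(11.9) = -0.6426
  sulphur-dioxide contribution → 61.72 μm/a
  chloride contribution → 8.093 μm/a
  total first-year rate 69.82 μm/a
Power-law: D(14) = r_corr · 14^0.523
  D(14) = 69.82 × 14^0.523 = 69.82 × 3.976 = 277.6 μm
  Mass loss = 277.6 μm × 7.85 g/cm³ = 2179 g·m⁻²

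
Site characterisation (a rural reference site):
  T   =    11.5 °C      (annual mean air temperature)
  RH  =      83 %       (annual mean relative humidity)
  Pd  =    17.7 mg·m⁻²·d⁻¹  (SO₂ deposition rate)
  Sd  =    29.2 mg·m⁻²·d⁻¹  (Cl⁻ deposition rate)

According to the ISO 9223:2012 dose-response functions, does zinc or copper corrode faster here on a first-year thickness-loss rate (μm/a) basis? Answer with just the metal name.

zinc

zinc: T>10 °C ⇒ hinge -0.071·(11.5−10) = -0.1065
  SO₂ term: 0.0129·17.7^0.44·exp(0.046·83-0.1065) = 1.869
  Sd branch = 0.0175·Sd^0.57·e^(0.008·RH+0.085·T) = 0.6183 μm/a
  sum: 1.869 + 0.6183 → r_corr = 2.487 μm/a
copper: temperature factor f = -0.080·(1.5) = -0.1200
  Pd branch = 0.0053·Pd^0.26·e^(0.059·RH+f) = 1.329 μm/a
  Sd branch = 0.01025·Sd^0.27·e^(0.036·RH+0.049·T) = 0.8887 μm/a
  r_corr = 1.329 + 0.8887 = 2.217 μm/a
Ordering by μm/a: zinc (2.49) > copper (2.22)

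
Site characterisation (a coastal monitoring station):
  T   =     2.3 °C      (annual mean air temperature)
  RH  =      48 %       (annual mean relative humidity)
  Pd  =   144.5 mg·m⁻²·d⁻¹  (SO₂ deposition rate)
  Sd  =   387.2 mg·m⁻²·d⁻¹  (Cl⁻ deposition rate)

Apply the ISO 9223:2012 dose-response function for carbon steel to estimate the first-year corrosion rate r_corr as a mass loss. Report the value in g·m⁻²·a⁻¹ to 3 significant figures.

carbon steel: f(T) = +0.150·(T−10) [T≤10 °C] = -1.1550
  Pd branch = 1.77·Pd^0.52·e^(0.02·RH+f) = 19.34 μm/a
  Sd branch = 0.102·Sd^0.62·e^(0.033·RH+0.04·T) = 21.93 μm/a
  sum: 19.34 + 21.93 → r_corr = 41.27 μm/a
Convert to mass loss: 41.27 μm/a × 7.85 g/cm³ = 323.9 g·m⁻²·a⁻¹

r_corr = 324 g·m⁻²·a⁻¹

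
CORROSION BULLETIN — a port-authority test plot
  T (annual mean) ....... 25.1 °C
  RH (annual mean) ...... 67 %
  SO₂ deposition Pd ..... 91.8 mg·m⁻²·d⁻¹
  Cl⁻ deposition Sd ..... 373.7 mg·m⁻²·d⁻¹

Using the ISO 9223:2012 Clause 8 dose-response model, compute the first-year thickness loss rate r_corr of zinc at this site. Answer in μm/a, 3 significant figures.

zinc: temperature factor f = -0.071·(15.1) = -1.0721
  Pd branch = 0.0129·Pd^0.44·e^(0.046·RH+f) = 0.7033 μm/a
  Cl⁻ term: 0.0175·373.7^0.57·exp(0.008·67+0.085·25.1) = 7.391
  r_corr = 0.7033 + 7.391 = 8.095 μm/a

r_corr = 8.09 μm/a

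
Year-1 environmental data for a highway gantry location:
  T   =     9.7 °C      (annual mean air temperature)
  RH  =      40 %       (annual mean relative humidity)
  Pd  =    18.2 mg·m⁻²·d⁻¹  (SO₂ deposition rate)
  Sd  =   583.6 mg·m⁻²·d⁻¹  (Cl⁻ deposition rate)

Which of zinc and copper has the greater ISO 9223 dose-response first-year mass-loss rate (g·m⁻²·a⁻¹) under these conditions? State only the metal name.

zinc

zinc: temperature factor f = +0.038·(-0.3) = -0.0114
  Pd branch = 0.0129·Pd^0.44·e^(0.046·RH+f) = 0.2879 μm/a
  Sd branch = 0.0175·Sd^0.57·e^(0.008·RH+0.085·T) = 2.074 μm/a
  sum: 0.2879 + 2.074 → r_corr = 2.362 μm/a
  mass loss = 2.362 μm/a × 7.14 g/cm³ = 16.86 g·m⁻²·a⁻¹
copper: f(T) = +0.126·(T−10) [T≤10 °C] = -0.0378
  Pd branch = 0.0053·Pd^0.26·e^(0.059·RH+f) = 0.1149 μm/a
  Sd branch = 0.01025·Sd^0.27·e^(0.036·RH+0.049·T) = 0.3885 μm/a
  sum: 0.1149 + 0.3885 → r_corr = 0.5034 μm/a
  mass loss = 0.5034 μm/a × 8.96 g/cm³ = 4.511 g·m⁻²·a⁻¹
Ordering by g·m⁻²·a⁻¹: zinc (16.9) > copper (4.51)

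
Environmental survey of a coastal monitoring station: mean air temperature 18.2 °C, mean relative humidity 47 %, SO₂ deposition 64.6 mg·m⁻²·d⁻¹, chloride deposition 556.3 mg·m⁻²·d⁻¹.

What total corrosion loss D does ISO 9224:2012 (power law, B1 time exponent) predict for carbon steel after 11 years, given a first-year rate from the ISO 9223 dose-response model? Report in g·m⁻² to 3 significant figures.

carbon steel: T>10 °C ⇒ hinge -0.054·(18.2−10) = -0.4428
  Pd branch = 1.77·Pd^0.52·e^(0.02·RH+f) = 25.42 μm/a
  Sd branch = 0.102·Sd^0.62·e^(0.033·RH+0.04·T) = 50.17 μm/a
  sum: 25.42 + 50.17 → r_corr = 75.59 μm/a
Power-law: D(11) = r_corr · 11^0.523
  D(11) = 75.59 × 11^0.523 = 75.59 × 3.505 = 264.9 μm
  Mass loss = 264.9 μm × 7.85 g/cm³ = 2080 g·m⁻²

D(11) = 2.08e+03 g·m⁻²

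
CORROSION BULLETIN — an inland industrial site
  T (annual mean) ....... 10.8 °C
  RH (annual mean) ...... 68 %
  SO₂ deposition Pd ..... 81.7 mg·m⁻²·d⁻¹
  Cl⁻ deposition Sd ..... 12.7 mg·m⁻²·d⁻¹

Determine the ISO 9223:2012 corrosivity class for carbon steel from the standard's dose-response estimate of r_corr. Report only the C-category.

carbon steel: temperature factor f = -0.054·(0.8) = -0.0432
  SO₂ term: 1.77·81.7^0.52·exp(0.02·68-0.0432) = 65.19
  Cl⁻ term: 0.102·12.7^0.62·exp(0.033·68+0.04·10.8) = 7.164
  r_corr = 65.19 + 7.164 = 72.36 μm/a
72.4 μm/a falls in (50, 80] for carbon steel → category C4

C4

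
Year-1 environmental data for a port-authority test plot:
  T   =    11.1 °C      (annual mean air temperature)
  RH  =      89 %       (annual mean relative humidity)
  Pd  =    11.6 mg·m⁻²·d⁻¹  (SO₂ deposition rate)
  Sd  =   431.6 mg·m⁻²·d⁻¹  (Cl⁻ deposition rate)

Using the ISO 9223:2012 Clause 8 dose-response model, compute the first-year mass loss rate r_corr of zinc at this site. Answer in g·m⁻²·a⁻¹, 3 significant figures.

r_corr = 35.8 g·m⁻²·a⁻¹

zinc: T>10 °C ⇒ hinge -0.071·(11.1−10) = -0.0781
  sulphur-dioxide contribution → 2.104 μm/a
  chloride contribution → 2.911 μm/a
  ⇒ r_corr(zinc) = 5.015 μm/a
Convert to mass loss: 5.015 μm/a × 7.14 g/cm³ = 35.81 g·m⁻²·a⁻¹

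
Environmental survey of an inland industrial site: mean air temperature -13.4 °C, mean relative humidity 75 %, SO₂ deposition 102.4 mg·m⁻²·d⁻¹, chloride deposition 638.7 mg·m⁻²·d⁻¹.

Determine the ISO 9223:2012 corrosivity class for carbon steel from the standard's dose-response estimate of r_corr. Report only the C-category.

C3

carbon steel: T≤10 °C ⇒ hinge +0.150·(-13.4−10) = -3.5100
  SO₂ term: 1.77·102.4^0.52·exp(0.02·75-3.5100) = 2.633
  Cl⁻ term: 0.102·638.7^0.62·exp(0.033·75+0.04·-13.4) = 38.9
  r_corr = 2.633 + 38.9 = 41.54 μm/a
Category bounds: 25…50 μm/a bracket r_corr ⇒ C3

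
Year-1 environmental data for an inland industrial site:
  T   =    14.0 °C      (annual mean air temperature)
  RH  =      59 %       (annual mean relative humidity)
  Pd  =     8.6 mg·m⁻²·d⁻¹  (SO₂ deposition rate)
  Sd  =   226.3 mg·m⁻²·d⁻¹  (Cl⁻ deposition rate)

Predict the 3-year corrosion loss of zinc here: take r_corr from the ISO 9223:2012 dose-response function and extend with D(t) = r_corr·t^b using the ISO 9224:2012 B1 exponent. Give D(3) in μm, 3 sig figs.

zinc: f(T) = -0.071·(T−10) [T>10 °C] = -0.2840
  Pd branch = 0.0129·Pd^0.44·e^(0.046·RH+f) = 0.3777 μm/a
  Sd branch = 0.0175·Sd^0.57·e^(0.008·RH+0.085·T) = 2.028 μm/a
  sum: 0.3777 + 2.028 → r_corr = 2.405 μm/a
Long-term exponent b (ISO 9224 Table 2, B1) = 0.813
  D(3) = 2.405 × 3^0.813 = 2.405 × 2.443 = 5.876 μm

D(3) = 5.88 μm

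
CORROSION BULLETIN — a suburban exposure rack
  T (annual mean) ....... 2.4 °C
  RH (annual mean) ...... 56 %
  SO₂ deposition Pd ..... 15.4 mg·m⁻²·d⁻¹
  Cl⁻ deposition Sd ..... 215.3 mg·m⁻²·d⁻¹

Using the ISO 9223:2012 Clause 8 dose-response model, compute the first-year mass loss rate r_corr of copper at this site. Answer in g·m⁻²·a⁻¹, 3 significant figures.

r_corr = 4.32 g·m⁻²·a⁻¹

copper: temperature factor f = +0.126·(-7.6) = -0.9576
  SO₂ term: 0.0053·15.4^0.26·exp(0.059·56-0.9576) = 0.1127
  Sd branch = 0.01025·Sd^0.27·e^(0.036·RH+0.049·T) = 0.3692 μm/a
  r_corr = 0.1127 + 0.3692 = 0.4819 μm/a
Convert to mass loss: 0.4819 μm/a × 8.96 g/cm³ = 4.318 g·m⁻²·a⁻¹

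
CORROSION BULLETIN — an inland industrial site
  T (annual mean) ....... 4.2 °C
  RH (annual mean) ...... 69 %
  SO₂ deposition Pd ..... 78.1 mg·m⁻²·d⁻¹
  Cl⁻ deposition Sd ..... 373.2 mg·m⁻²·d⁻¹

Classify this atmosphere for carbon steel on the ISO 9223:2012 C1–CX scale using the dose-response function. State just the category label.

C4

carbon steel: T≤10 °C ⇒ hinge +0.150·(4.2−10) = -0.8700
  sulphur-dioxide contribution → 28.42 μm/a
  chloride contribution → 46.24 μm/a
  ⇒ r_corr(carbon steel) = 74.67 μm/a
ISO 9223 Table 2 (carbon steel): 50 < 74.7 ≤ 80 μm/a ⇒ C4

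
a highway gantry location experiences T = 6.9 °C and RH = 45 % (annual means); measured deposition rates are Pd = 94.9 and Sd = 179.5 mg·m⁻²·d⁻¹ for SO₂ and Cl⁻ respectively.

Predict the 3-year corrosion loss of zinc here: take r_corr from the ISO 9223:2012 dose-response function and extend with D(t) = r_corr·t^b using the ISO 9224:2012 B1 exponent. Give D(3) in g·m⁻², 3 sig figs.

zinc: temperature factor f = +0.038·(-3.1) = -0.1178
  sulphur-dioxide contribution → 0.6736 μm/a
  chloride contribution → 0.8688 μm/a
  total first-year rate 1.542 μm/a
ISO 9224: D(t) = r_corr · t^b with b = 0.813 (zinc, B1)
  D(3) = 1.542 × 3^0.813 = 1.542 × 2.443 = 3.768 μm
  Mass loss = 3.768 μm × 7.14 g/cm³ = 26.9 g·m⁻²

D(3) = 26.9 g·m⁻²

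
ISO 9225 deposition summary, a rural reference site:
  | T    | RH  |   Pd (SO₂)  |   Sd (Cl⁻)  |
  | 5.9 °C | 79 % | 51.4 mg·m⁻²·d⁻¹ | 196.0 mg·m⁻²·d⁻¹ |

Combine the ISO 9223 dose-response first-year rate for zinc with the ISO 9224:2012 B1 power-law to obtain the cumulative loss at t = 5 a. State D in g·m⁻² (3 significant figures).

zinc: T≤10 °C ⇒ hinge +0.038·(5.9−10) = -0.1558
  SO₂ term: 0.0129·51.4^0.44·exp(0.046·79-0.1558) = 2.366
  Sd branch = 0.0175·Sd^0.57·e^(0.008·RH+0.085·T) = 1.101 μm/a
  sum: 2.366 + 1.101 → r_corr = 3.467 μm/a
ISO 9224: D(t) = r_corr · t^b with b = 0.813 (zinc, B1)
  D(5) = 3.467 × 5^0.813 = 3.467 × 3.701 = 12.83 μm
  Mass loss = 12.83 μm × 7.14 g/cm³ = 91.61 g·m⁻²

D(5) = 91.6 g·m⁻²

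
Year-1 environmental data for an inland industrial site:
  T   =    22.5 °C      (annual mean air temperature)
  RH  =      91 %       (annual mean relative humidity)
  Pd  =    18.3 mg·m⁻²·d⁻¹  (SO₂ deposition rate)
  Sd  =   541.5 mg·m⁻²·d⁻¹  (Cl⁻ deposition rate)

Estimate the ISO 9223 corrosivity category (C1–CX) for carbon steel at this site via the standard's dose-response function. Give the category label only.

CX

carbon steel: temperature factor f = -0.054·(12.5) = -0.6750
  Pd branch = 1.77·Pd^0.52·e^(0.02·RH+f) = 25.22 μm/a
  Cl⁻ term: 0.102·541.5^0.62·exp(0.033·91+0.04·22.5) = 250.3
  r_corr = 25.22 + 250.3 = 275.5 μm/a
276 μm/a falls in (200, 700] for carbon steel → category CX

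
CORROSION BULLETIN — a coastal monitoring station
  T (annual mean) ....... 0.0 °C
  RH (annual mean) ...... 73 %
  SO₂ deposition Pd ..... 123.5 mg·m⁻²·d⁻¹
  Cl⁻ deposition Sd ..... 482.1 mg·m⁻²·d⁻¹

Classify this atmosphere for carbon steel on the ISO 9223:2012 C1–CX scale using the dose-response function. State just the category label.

carbon steel: temperature factor f = +0.150·(-10.0) = -1.5000
  SO₂ term: 1.77·123.5^0.52·exp(0.02·73-1.5000) = 20.81
  Cl⁻ term: 0.102·482.1^0.62·exp(0.033·73+0.04·0.0) = 52.28
  sum: 20.81 + 52.28 → r_corr = 73.09 μm/a
ISO 9223 Table 2 (carbon steel): 50 < 73.1 ≤ 80 μm/a ⇒ C4

C4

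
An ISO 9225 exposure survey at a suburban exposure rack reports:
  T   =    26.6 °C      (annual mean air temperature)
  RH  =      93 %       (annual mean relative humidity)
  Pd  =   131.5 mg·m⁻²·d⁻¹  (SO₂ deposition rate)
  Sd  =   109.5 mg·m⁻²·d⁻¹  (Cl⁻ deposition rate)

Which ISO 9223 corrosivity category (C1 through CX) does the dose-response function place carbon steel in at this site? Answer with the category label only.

carbon steel: T>10 °C ⇒ hinge -0.054·(26.6−10) = -0.8964
  Pd branch = 1.77·Pd^0.52·e^(0.02·RH+f) = 58.65 μm/a
  Cl⁻ term: 0.102·109.5^0.62·exp(0.033·93+0.04·26.6) = 116.9
  sum: 58.65 + 116.9 → r_corr = 175.6 μm/a
Category bounds: 80…200 μm/a bracket r_corr ⇒ C5

C5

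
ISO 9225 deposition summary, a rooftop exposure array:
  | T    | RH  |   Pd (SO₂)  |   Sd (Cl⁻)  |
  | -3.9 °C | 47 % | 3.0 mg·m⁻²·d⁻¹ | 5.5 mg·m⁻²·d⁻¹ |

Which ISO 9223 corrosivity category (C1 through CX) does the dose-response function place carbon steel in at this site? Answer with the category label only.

carbon steel: temperature factor f = +0.150·(-13.9) = -2.0850
  Pd branch = 1.77·Pd^0.52·e^(0.02·RH+f) = 0.9973 μm/a
  Sd branch = 0.102·Sd^0.62·e^(0.033·RH+0.04·T) = 1.184 μm/a
  sum: 0.9973 + 1.184 → r_corr = 2.182 μm/a
Category bounds: 1.3…25 μm/a bracket r_corr ⇒ C2

C2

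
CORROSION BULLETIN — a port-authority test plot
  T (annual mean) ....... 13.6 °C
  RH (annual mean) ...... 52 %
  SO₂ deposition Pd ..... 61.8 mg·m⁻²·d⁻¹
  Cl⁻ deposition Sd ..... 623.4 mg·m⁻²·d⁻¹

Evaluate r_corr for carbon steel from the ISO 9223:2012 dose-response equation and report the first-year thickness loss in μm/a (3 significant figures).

r_corr = 88.0 μm/a

carbon steel: f(T) = -0.054·(T−10) [T>10 °C] = -0.1944
  Pd branch = 1.77·Pd^0.52·e^(0.02·RH+f) = 35.2 μm/a
  Sd branch = 0.102·Sd^0.62·e^(0.033·RH+0.04·T) = 52.83 μm/a
  sum: 35.2 + 52.83 → r_corr = 88.03 μm/a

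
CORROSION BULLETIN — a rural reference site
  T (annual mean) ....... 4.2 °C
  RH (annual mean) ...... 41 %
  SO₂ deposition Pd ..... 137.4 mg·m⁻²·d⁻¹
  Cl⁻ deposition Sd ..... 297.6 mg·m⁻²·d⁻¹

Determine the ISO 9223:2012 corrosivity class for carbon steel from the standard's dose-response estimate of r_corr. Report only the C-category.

carbon steel: T≤10 °C ⇒ hinge +0.150·(4.2−10) = -0.8700
  SO₂ term: 1.77·137.4^0.52·exp(0.02·41-0.8700) = 21.78
  Cl⁻ term: 0.102·297.6^0.62·exp(0.033·41+0.04·4.2) = 15.95
  sum: 21.78 + 15.95 → r_corr = 37.73 μm/a
37.7 μm/a falls in (25, 50] for carbon steel → category C3

C3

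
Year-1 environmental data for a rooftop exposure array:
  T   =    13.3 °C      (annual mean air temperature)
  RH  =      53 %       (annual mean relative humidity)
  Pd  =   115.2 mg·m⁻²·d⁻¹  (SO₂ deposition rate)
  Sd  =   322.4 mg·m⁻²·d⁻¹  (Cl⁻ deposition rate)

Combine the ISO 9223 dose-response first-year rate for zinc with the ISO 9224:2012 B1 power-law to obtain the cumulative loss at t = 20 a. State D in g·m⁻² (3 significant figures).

D(20) = 259 g·m⁻²

zinc: T>10 °C ⇒ hinge -0.071·(13.3−10) = -0.2343
  SO₂ term: 0.0129·115.2^0.44·exp(0.046·53-0.2343) = 0.9434
  Sd branch = 0.0175·Sd^0.57·e^(0.008·RH+0.085·T) = 2.228 μm/a
  sum: 0.9434 + 2.228 → r_corr = 3.171 μm/a
ISO 9224: D(t) = r_corr · t^b with b = 0.813 (zinc, B1)
  D(20) = 3.171 × 20^0.813 = 3.171 × 11.42 = 36.22 μm
  Mass loss = 36.22 μm × 7.14 g/cm³ = 258.6 g·m⁻²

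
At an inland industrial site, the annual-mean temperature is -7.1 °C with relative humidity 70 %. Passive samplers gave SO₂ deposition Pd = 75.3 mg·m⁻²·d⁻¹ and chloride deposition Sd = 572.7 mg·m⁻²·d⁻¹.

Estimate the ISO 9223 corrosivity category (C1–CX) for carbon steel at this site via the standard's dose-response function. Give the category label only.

C3

carbon steel: T≤10 °C ⇒ hinge +0.150·(-7.1−10) = -2.5650
  SO₂ term: 1.77·75.3^0.52·exp(0.02·70-2.5650) = 5.223
  Sd branch = 0.102·Sd^0.62·e^(0.033·RH+0.04·T) = 39.66 μm/a
  r_corr = 5.223 + 39.66 = 44.89 μm/a
44.9 μm/a falls in (25, 50] for carbon steel → category C3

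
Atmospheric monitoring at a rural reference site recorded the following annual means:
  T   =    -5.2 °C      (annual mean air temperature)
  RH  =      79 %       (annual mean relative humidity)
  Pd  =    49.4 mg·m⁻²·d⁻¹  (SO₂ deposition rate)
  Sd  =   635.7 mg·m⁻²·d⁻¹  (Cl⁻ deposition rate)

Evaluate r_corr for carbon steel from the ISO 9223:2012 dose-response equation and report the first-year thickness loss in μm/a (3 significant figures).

carbon steel: temperature factor f = +0.150·(-15.2) = -2.2800
  sulphur-dioxide contribution → 6.679 μm/a
  chloride contribution → 61.45 μm/a
  total first-year rate 68.12 μm/a

r_corr = 68.1 μm/a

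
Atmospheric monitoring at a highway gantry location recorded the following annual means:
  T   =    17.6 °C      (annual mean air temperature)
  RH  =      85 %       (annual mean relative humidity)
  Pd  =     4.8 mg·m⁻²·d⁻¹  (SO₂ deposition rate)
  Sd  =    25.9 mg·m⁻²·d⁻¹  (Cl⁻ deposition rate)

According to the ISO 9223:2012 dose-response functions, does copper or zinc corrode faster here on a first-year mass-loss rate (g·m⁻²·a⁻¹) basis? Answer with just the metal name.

copper

copper: f(T) = -0.080·(T−10) [T>10 °C] = -0.6080
  sulphur-dioxide contribution → 0.6536 μm/a
  chloride contribution → 1.247 μm/a
  ⇒ r_corr(copper) = 1.9 μm/a
  mass loss = 1.9 μm/a × 8.96 g/cm³ = 17.03 g·m⁻²·a⁻¹
zinc: f(T) = -0.071·(T−10) [T>10 °C] = -0.5396
  sulphur-dioxide contribution → 0.7483 μm/a
  chloride contribution → 0.9855 μm/a
  ⇒ r_corr(zinc) = 1.734 μm/a
  mass loss = 1.734 μm/a × 7.14 g/cm³ = 12.38 g·m⁻²·a⁻¹
Ordering by g·m⁻²·a⁻¹: copper (17) > zinc (12.4)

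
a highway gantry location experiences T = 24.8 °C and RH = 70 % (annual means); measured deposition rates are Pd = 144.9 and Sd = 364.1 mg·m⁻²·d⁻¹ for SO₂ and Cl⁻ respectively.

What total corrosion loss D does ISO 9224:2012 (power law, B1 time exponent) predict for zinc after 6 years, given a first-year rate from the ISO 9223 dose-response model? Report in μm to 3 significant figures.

D(6) = 35.5 μm

zinc: temperature factor f = -0.071·(14.8) = -1.0508
  Pd branch = 0.0129·Pd^0.44·e^(0.046·RH+f) = 1.008 μm/a
  Cl⁻ term: 0.0175·364.1^0.57·exp(0.008·70+0.085·24.8) = 7.272
  sum: 1.008 + 7.272 → r_corr = 8.28 μm/a
Long-term exponent b (ISO 9224 Table 2, B1) = 0.813
  D(6) = 8.28 × 6^0.813 = 8.28 × 4.292 = 35.53 μm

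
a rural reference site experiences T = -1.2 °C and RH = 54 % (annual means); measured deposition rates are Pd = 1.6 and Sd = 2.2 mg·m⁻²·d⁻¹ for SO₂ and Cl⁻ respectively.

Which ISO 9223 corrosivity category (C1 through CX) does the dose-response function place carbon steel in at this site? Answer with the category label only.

C2

carbon steel: f(T) = +0.150·(T−10) [T≤10 °C] = -1.6800
  sulphur-dioxide contribution → 1.24 μm/a
  chloride contribution → 0.9418 μm/a
  ⇒ r_corr(carbon steel) = 2.182 μm/a
2.18 μm/a falls in (1.3, 25] for carbon steel → category C2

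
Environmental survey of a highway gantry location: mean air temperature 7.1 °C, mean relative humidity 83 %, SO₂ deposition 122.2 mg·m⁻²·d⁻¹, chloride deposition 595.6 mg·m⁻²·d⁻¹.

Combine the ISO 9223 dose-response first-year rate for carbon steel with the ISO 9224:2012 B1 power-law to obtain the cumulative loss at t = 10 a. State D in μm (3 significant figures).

D(10) = 612 μm

carbon steel: T≤10 °C ⇒ hinge +0.150·(7.1−10) = -0.4350
  sulphur-dioxide contribution → 73.33 μm/a
  chloride contribution → 110.1 μm/a
  total first-year rate 183.5 μm/a
Power-law: D(10) = r_corr · 10^0.523
  D(10) = 183.5 × 10^0.523 = 183.5 × 3.334 = 611.7 μm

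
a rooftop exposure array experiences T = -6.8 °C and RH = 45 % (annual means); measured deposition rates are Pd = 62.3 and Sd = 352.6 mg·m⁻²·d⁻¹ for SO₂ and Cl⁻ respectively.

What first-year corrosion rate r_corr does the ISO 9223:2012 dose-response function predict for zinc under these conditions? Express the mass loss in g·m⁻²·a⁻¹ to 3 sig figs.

r_corr = 5.22 g·m⁻²·a⁻¹

zinc: f(T) = +0.038·(T−10) [T≤10 °C] = -0.6384
  sulphur-dioxide contribution → 0.3326 μm/a
  chloride contribution → 0.3984 μm/a
  ⇒ r_corr(zinc) = 0.731 μm/a
Convert to mass loss: 0.731 μm/a × 7.14 g/cm³ = 5.219 g·m⁻²·a⁻¹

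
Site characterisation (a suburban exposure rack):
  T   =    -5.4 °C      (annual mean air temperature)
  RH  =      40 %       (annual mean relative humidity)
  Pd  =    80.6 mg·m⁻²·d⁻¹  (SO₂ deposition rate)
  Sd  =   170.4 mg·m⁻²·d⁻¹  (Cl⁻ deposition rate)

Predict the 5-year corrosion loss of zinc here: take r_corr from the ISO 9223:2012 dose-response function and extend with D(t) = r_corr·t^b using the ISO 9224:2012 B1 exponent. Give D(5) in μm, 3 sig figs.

D(5) = 2.21 μm

zinc: f(T) = +0.038·(T−10) [T≤10 °C] = -0.5852
  sulphur-dioxide contribution → 0.3121 μm/a
  chloride contribution → 0.2848 μm/a
  ⇒ r_corr(zinc) = 0.597 μm/a
Power-law: D(5) = r_corr · 5^0.813
  D(5) = 0.597 × 5^0.813 = 0.597 × 3.701 = 2.209 μm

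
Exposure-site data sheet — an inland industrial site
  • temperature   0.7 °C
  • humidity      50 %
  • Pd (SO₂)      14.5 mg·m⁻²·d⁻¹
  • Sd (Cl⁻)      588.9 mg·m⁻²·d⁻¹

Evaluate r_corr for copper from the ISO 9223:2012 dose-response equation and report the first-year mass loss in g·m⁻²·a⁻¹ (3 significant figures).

copper: f(T) = +0.126·(T−10) [T≤10 °C] = -1.1718
  Pd branch = 0.0053·Pd^0.26·e^(0.059·RH+f) = 0.06288 μm/a
  Sd branch = 0.01025·Sd^0.27·e^(0.036·RH+0.049·T) = 0.3591 μm/a
  r_corr = 0.06288 + 0.3591 = 0.422 μm/a
Convert to mass loss: 0.422 μm/a × 8.96 g/cm³ = 3.781 g·m⁻²·a⁻¹

r_corr = 3.78 g·m⁻²·a⁻¹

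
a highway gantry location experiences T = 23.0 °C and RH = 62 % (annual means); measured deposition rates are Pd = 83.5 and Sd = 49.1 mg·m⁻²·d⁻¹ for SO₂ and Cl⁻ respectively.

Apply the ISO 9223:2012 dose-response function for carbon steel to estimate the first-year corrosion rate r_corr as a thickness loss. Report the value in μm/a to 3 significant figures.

r_corr = 52.4 μm/a

carbon steel: f(T) = -0.054·(T−10) [T>10 °C] = -0.7020
  SO₂ term: 1.77·83.5^0.52·exp(0.02·62-0.7020) = 30.26
  Sd branch = 0.102·Sd^0.62·e^(0.033·RH+0.04·T) = 22.14 μm/a
  sum: 30.26 + 22.14 → r_corr = 52.4 μm/a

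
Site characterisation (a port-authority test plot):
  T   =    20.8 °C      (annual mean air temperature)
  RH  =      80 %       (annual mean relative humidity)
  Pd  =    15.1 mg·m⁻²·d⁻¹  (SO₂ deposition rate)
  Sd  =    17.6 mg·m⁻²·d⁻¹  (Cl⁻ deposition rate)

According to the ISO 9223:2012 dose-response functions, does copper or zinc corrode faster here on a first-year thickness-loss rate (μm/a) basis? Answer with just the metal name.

copper: T>10 °C ⇒ hinge -0.080·(20.8−10) = -0.8640
  Pd branch = 0.0053·Pd^0.26·e^(0.059·RH+f) = 0.5075 μm/a
  Sd branch = 0.01025·Sd^0.27·e^(0.036·RH+0.049·T) = 1.098 μm/a
  r_corr = 0.5075 + 1.098 = 1.605 μm/a
zinc: f(T) = -0.071·(T−10) [T>10 °C] = -0.7668
  SO₂ term: 0.0129·15.1^0.44·exp(0.046·80-0.7668) = 0.7844
  Cl⁻ term: 0.0175·17.6^0.57·exp(0.008·80+0.085·20.8) = 0.9972
  r_corr = 0.7844 + 0.9972 = 1.782 μm/a
Ordering by μm/a: zinc (1.78) > copper (1.61)

zinc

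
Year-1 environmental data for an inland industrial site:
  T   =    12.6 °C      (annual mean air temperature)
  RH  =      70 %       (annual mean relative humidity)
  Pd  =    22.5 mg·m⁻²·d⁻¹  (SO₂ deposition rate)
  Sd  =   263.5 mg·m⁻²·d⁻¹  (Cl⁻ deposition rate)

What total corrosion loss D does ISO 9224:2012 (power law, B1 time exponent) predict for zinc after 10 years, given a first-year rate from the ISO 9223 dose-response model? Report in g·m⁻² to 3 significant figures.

D(10) = 149 g·m⁻²

zinc: T>10 °C ⇒ hinge -0.071·(12.6−10) = -0.1846
  sulphur-dioxide contribution → 1.056 μm/a
  chloride contribution → 2.144 μm/a
  total first-year rate 3.2 μm/a
Power-law: D(10) = r_corr · 10^0.813
  D(10) = 3.2 × 10^0.813 = 3.2 × 6.501 = 20.81 μm
  Mass loss = 20.81 μm × 7.14 g/cm³ = 148.6 g·m⁻²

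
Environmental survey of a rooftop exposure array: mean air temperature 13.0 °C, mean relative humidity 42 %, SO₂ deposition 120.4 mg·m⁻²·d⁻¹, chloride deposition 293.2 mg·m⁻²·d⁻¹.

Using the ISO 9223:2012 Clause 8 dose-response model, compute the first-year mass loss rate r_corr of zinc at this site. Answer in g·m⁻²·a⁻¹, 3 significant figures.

r_corr = 17.7 g·m⁻²·a⁻¹

zinc: temperature factor f = -0.071·(3.0) = -0.2130
  sulphur-dioxide contribution → 0.5924 μm/a
  chloride contribution → 1.884 μm/a
  total first-year rate 2.477 μm/a
Convert to mass loss: 2.477 μm/a × 7.14 g/cm³ = 17.68 g·m⁻²·a⁻¹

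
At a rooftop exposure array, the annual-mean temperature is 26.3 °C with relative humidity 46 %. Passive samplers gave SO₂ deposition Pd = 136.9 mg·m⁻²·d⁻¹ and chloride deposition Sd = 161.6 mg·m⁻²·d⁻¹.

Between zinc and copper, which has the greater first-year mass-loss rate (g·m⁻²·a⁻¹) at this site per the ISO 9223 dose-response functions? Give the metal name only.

zinc

zinc: f(T) = -0.071·(T−10) [T>10 °C] = -1.1573
  SO₂ term: 0.0129·136.9^0.44·exp(0.046·46-1.1573) = 0.2931
  Cl⁻ term: 0.0175·161.6^0.57·exp(0.008·46+0.085·26.3) = 4.291
  r_corr = 0.2931 + 4.291 = 4.584 μm/a
  mass loss = 4.584 μm/a × 7.14 g/cm³ = 32.73 g·m⁻²·a⁻¹
copper: temperature factor f = -0.080·(16.3) = -1.3040
  SO₂ term: 0.0053·136.9^0.26·exp(0.059·46-1.3040) = 0.078
  Sd branch = 0.01025·Sd^0.27·e^(0.036·RH+0.049·T) = 0.7689 μm/a
  sum: 0.078 + 0.7689 → r_corr = 0.8469 μm/a
  mass loss = 0.8469 μm/a × 8.96 g/cm³ = 7.588 g·m⁻²·a⁻¹
Ordering by g·m⁻²·a⁻¹: zinc (32.7) > copper (7.59)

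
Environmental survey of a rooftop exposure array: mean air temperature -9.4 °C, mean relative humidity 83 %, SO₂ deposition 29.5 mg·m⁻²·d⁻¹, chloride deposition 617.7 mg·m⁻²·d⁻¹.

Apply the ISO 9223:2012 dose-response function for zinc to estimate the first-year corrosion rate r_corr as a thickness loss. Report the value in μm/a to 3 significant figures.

zinc: T≤10 °C ⇒ hinge +0.038·(-9.4−10) = -0.7372
  sulphur-dioxide contribution → 1.245 μm/a
  chloride contribution → 0.5959 μm/a
  ⇒ r_corr(zinc) = 1.841 μm/a

r_corr = 1.84 μm/a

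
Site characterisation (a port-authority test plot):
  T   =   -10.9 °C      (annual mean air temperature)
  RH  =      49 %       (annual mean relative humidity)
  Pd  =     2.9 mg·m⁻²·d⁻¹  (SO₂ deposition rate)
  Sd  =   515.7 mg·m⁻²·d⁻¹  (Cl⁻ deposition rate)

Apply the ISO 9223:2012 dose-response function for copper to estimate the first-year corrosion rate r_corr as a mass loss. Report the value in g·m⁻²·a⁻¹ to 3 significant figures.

copper: f(T) = +0.126·(T−10) [T≤10 °C] = -2.6334
  SO₂ term: 0.0053·2.9^0.26·exp(0.059·49-2.6334) = 0.009044
  Sd branch = 0.01025·Sd^0.27·e^(0.036·RH+0.049·T) = 0.1893 μm/a
  r_corr = 0.009044 + 0.1893 = 0.1984 μm/a
Convert to mass loss: 0.1984 μm/a × 8.96 g/cm³ = 1.777 g·m⁻²·a⁻¹

r_corr = 1.78 g·m⁻²·a⁻¹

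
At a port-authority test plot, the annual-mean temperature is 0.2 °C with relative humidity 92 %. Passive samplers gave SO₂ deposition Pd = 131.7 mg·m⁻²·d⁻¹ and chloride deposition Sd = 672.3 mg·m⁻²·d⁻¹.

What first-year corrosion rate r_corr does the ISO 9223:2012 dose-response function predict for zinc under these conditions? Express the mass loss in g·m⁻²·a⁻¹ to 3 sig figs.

r_corr = 48.3 g·m⁻²·a⁻¹

zinc: T≤10 °C ⇒ hinge +0.038·(0.2−10) = -0.3724
  sulphur-dioxide contribution → 5.241 μm/a
  chloride contribution → 1.52 μm/a
  total first-year rate 6.761 μm/a
Convert to mass loss: 6.761 μm/a × 7.14 g/cm³ = 48.27 g·m⁻²·a⁻¹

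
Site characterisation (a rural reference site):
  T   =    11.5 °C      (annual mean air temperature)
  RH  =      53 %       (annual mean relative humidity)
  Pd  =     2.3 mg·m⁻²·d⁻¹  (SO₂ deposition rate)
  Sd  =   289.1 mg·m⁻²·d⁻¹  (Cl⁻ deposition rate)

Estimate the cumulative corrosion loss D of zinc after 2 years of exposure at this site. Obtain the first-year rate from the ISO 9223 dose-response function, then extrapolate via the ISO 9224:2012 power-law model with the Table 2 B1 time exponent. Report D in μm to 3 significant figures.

zinc: temperature factor f = -0.071·(1.5) = -0.1065
  sulphur-dioxide contribution → 0.1916 μm/a
  chloride contribution → 1.797 μm/a
  ⇒ r_corr(zinc) = 1.988 μm/a
Long-term exponent b (ISO 9224 Table 2, B1) = 0.813
  D(2) = 1.988 × 2^0.813 = 1.988 × 1.757 = 3.493 μm

D(2) = 3.49 μm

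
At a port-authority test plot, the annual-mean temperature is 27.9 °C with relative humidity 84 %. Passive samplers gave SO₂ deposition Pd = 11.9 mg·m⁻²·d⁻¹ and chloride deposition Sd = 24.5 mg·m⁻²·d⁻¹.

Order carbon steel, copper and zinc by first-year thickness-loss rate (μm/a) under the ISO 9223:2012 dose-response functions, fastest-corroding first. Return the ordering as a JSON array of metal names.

["carbon steel", "zinc", "copper"]

carbon steel: f(T) = -0.054·(T−10) [T>10 °C] = -0.9666
  SO₂ term: 1.77·11.9^0.52·exp(0.02·84-0.9666) = 13.09
  Cl⁻ term: 0.102·24.5^0.62·exp(0.033·84+0.04·27.9) = 36.18
  r_corr = 13.09 + 36.18 = 49.27 μm/a
copper: f(T) = -0.080·(T−10) [T>10 °C] = -1.4320
  SO₂ term: 0.0053·11.9^0.26·exp(0.059·84-1.4320) = 0.3423
  Sd branch = 0.01025·Sd^0.27·e^(0.036·RH+0.049·T) = 1.963 μm/a
  sum: 0.3423 + 1.963 → r_corr = 2.305 μm/a
zinc: f(T) = -0.071·(T−10) [T>10 °C] = -1.2709
  Pd branch = 0.0129·Pd^0.44·e^(0.046·RH+f) = 0.5129 μm/a
  Cl⁻ term: 0.0175·24.5^0.57·exp(0.008·84+0.085·27.9) = 2.273
  sum: 0.5129 + 2.273 → r_corr = 2.786 μm/a
Ordering by μm/a: carbon steel (49.3) > zinc (2.79) > copper (2.3)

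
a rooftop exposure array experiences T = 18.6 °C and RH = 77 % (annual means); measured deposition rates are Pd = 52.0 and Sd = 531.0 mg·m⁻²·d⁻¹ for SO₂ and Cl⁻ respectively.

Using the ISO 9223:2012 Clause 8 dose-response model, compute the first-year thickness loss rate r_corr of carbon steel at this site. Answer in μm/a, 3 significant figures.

carbon steel: temperature factor f = -0.054·(8.6) = -0.4644
  Pd branch = 1.77·Pd^0.52·e^(0.02·RH+f) = 40.5 μm/a
  Sd branch = 0.102·Sd^0.62·e^(0.033·RH+0.04·T) = 133.3 μm/a
  sum: 40.5 + 133.3 → r_corr = 173.8 μm/a

r_corr = 174 μm/a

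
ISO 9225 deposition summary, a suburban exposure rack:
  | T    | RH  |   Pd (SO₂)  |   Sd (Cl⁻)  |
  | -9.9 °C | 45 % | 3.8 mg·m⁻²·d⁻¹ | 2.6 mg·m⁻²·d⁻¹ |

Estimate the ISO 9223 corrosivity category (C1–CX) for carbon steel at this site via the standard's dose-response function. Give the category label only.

carbon steel: T≤10 °C ⇒ hinge +0.150·(-9.9−10) = -2.9850
  SO₂ term: 1.77·3.8^0.52·exp(0.02·45-2.9850) = 0.4405
  Cl⁻ term: 0.102·2.6^0.62·exp(0.033·45+0.04·-9.9) = 0.5481
  sum: 0.4405 + 0.5481 → r_corr = 0.9886 μm/a
ISO 9223 Table 2 (carbon steel): 0 < 0.989 ≤ 1.3 μm/a ⇒ C1

C1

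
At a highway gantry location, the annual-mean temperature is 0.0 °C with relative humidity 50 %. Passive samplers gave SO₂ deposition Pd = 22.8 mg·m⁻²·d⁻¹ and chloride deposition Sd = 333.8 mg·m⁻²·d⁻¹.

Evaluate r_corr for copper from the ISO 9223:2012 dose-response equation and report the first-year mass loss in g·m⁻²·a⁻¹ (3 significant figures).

r_corr = 3.25 g·m⁻²·a⁻¹

copper: temperature factor f = +0.126·(-10.0) = -1.2600
  SO₂ term: 0.0053·22.8^0.26·exp(0.059·50-1.2600) = 0.06476
  Cl⁻ term: 0.01025·333.8^0.27·exp(0.036·50+0.049·0.0) = 0.2977
  r_corr = 0.06476 + 0.2977 = 0.3625 μm/a
Convert to mass loss: 0.3625 μm/a × 8.96 g/cm³ = 3.248 g·m⁻²·a⁻¹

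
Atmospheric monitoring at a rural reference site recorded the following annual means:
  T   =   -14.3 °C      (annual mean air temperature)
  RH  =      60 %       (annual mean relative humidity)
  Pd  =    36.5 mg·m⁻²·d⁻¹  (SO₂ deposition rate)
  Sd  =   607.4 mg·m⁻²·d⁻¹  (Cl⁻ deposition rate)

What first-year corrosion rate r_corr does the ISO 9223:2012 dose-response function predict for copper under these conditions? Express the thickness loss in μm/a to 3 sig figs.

r_corr = 0.271 μm/a

copper: temperature factor f = +0.126·(-24.3) = -3.0618
  SO₂ term: 0.0053·36.5^0.26·exp(0.059·60-3.0618) = 0.02178
  Cl⁻ term: 0.01025·607.4^0.27·exp(0.036·60+0.049·-14.3) = 0.2489
  r_corr = 0.02178 + 0.2489 = 0.2707 μm/a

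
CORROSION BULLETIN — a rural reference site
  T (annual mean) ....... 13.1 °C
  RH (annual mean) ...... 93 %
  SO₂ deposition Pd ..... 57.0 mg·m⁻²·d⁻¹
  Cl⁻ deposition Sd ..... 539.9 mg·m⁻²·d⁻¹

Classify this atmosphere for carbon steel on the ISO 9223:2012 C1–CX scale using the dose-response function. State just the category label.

carbon steel: f(T) = -0.054·(T−10) [T>10 °C] = -0.1674
  Pd branch = 1.77·Pd^0.52·e^(0.02·RH+f) = 78.73 μm/a
  Sd branch = 0.102·Sd^0.62·e^(0.033·RH+0.04·T) = 183.3 μm/a
  r_corr = 78.73 + 183.3 = 262 μm/a
Category bounds: 200…700 μm/a bracket r_corr ⇒ CX

CX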